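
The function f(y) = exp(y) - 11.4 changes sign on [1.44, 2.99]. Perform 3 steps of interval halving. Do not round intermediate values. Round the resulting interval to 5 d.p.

f(1.440000) = -7.179304, f(2.990000) = 8.485682 (opposite signs)
step 1: m = 2.215000, f(m) = -2.238591 < 0 → root in [2.215000, 2.990000]
step 2: m = 2.602500, f(m) = 2.097439 > 0 → root in [2.215000, 2.602500]
step 3: m = 2.408750, f(m) = -0.279948 < 0 → root in [2.408750, 2.602500]

[2.40875, 2.60250]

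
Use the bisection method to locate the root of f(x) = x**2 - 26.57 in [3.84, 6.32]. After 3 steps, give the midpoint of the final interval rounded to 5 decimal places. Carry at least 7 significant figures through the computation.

f(3.840000) = -11.824400, f(6.320000) = 13.372400 (opposite signs)
step 1: m = 5.080000, f(m) = -0.763600 < 0 → root in [5.080000, 6.320000]
step 2: m = 5.700000, f(m) = 5.920000 > 0 → root in [5.080000, 5.700000]
step 3: m = 5.390000, f(m) = 2.482100 > 0 → root in [5.080000, 5.390000]
Midpoint of [5.080000, 5.390000] = 5.235000

5.23500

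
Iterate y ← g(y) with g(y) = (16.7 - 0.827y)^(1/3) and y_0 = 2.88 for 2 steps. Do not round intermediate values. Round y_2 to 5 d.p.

y_1 = g(2.880000) = 2.428268
y_2 = g(2.428268) = 2.449206

2.44921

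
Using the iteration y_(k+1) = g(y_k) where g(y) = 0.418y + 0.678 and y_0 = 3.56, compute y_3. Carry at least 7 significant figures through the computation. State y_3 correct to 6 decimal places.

1.339870

y_1 = g(3.560000) = 2.166080
y_2 = g(2.166080) = 1.583421
y_3 = g(1.583421) = 1.339870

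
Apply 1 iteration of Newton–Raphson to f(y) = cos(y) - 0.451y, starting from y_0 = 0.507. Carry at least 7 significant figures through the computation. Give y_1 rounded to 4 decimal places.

1.1963

f'(y) = -sin(y) - 0.451
y_0 = 0.507000: f = 0.645548, f' = -0.936557 → y_1 = 0.507000 - (0.645548)/(-0.936557) = 1.196278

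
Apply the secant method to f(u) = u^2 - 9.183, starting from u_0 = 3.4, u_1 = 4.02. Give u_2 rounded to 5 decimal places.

3.07965

f(u_0) = 2.377000, f(u_1) = 6.977400
u_2 = 4.020000 - (6.977400)·(4.020000 - 3.400000)/(6.977400 - (2.377000)) = 3.079650; f(u_2) = 0.301242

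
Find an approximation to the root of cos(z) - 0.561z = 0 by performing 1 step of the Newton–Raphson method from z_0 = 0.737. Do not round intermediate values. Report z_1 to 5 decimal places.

1.00222

Newton update: z ← z − f(z)/f'(z).
f'(z) = -sin(z) - 0.561
z_0 = 0.737000: f = 0.327031, f' = -1.233069 → z_1 = 0.737000 - (0.327031)/(-1.233069) = 1.002217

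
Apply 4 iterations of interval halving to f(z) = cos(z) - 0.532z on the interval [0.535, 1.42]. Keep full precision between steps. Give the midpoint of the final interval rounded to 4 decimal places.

1.0052

f(0.535000) = 0.575649, f(1.420000) = -0.605215 (opposite signs)
step 1: m = 0.977500, f(m) = 0.039067 > 0 → root in [0.977500, 1.420000]
step 2: m = 1.198750, f(m) = -0.274212 < 0 → root in [0.977500, 1.198750]
step 3: m = 1.088125, f(m) = -0.114736 < 0 → root in [0.977500, 1.088125]
step 4: m = 1.032812, f(m) = -0.037051 < 0 → root in [0.977500, 1.032812]
Midpoint of [0.977500, 1.032812] = 1.005156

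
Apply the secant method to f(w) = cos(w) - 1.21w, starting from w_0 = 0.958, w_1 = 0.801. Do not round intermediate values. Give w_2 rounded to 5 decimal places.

0.66298

Secant update: w_(k+1) = w_k − f(w_k)·(w_k − w_(k-1))/(f(w_k) − f(w_(k-1))).
f(w_0) = -0.584023, f(w_1) = -0.273221
w_2 = 0.801000 - (-0.273221)·(0.801000 - 0.958000)/(-0.273221 - (-0.584023)) = 0.662984; f(w_2) = -0.014051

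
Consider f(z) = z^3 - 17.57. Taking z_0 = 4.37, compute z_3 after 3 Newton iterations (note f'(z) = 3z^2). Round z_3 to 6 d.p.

2.604252

z_0 = 4.370000: f = 65.883453, f' = 57.290700 → z_1 = 4.370000 - (65.883453)/(57.290700) = 3.220015
z_1 = 3.220015: f = 15.816711, f' = 31.105487 → z_2 = 3.220015 - (15.816711)/(31.105487) = 2.711529
z_2 = 2.711529: f = 2.366210, f' = 22.057163 → z_3 = 2.711529 - (2.366210)/(22.057163) = 2.604252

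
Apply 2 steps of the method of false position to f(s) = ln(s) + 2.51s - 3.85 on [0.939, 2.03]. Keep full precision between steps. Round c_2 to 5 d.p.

1.40088

f(0.939000) = -1.556050, f(2.030000) = 1.953336
step 1: c = 1.422746, f(c) = 0.073680 > 0 → new bracket [0.939000, 1.422746]
step 2: c = 1.400875, f(c) = 0.003295 > 0 → new bracket [0.939000, 1.400875]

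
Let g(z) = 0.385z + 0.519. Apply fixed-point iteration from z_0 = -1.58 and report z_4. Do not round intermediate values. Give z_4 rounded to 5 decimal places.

0.79065

z_1 = g(-1.580000) = -0.089300
z_2 = g(-0.089300) = 0.484619
z_3 = g(0.484619) = 0.705579
z_4 = g(0.705579) = 0.790648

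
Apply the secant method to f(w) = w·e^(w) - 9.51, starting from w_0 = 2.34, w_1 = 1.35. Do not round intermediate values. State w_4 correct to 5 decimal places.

1.70974

f(w_0) = 14.782094, f(w_1) = -4.302476
w_2 = 1.350000 - (-4.302476)·(1.350000 - 2.340000)/(-4.302476 - (14.782094)) = 1.573188; f(w_2) = -1.924091
w_3 = 1.573188 - (-1.924091)·(1.573188 - 1.350000)/(-1.924091 - (-4.302476)) = 1.753745; f(w_3) = 0.619977
w_4 = 1.753745 - (0.619977)·(1.753745 - 1.573188)/(0.619977 - (-1.924091)) = 1.709744; f(w_4) = -0.059304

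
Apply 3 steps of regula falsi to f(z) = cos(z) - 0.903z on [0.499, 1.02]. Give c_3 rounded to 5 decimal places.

0.78406

f(0.499000) = 0.427465, f(1.020000) = -0.397694
step 1: c = 0.768898, f(c) = 0.024362 > 0 → new bracket [0.768898, 1.020000]
step 2: c = 0.783392, f(c) = 0.001120 > 0 → new bracket [0.783392, 1.020000]
step 3: c = 0.784057, f(c) = 0.000051 > 0 → new bracket [0.784057, 1.020000]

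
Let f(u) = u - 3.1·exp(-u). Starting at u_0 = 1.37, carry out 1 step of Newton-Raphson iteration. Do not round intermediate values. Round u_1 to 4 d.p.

1.0443

f'(u) = 1 + 3.1·exp(-u)
u_0 = 1.370000: f = 0.582268, f' = 1.787732 → u_1 = 1.370000 - (0.582268)/(1.787732) = 1.044298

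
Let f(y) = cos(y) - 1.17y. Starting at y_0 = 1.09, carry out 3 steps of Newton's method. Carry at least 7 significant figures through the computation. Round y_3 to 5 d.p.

0.66996

f'(y) = -sin(y) - 1.17
y_0 = 1.090000: f = -0.812815, f' = -2.056627 → y_1 = 1.090000 - (-0.812815)/(-2.056627) = 0.694783
y_1 = 0.694783: f = -0.044703, f' = -1.810218 → y_2 = 0.694783 - (-0.044703)/(-1.810218) = 0.670088
y_2 = 0.670088: f = -0.000236, f' = -1.791055 → y_3 = 0.670088 - (-0.000236)/(-1.791055) = 0.669956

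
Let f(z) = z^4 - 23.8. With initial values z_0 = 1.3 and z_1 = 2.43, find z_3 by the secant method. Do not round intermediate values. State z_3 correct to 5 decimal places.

f(z_0) = -20.943900, f(z_1) = 11.067844
z_2 = 2.430000 - (11.067844)·(2.430000 - 1.300000)/(11.067844 - (-20.943900)) = 2.039310; f(z_2) = -6.504500
z_3 = 2.039310 - (-6.504500)·(2.039310 - 2.430000)/(-6.504500 - (11.067844)) = 2.183926; f(z_3) = -1.051551

2.18393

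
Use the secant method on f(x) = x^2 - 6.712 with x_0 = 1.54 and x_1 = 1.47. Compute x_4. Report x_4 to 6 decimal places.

Secant update: x_(k+1) = x_k − f(x_k)·(x_k − x_(k-1))/(f(x_k) − f(x_(k-1))).
f(x_0) = -4.340400, f(x_1) = -4.551100
x_2 = 1.470000 - (-4.551100)·(1.470000 - 1.540000)/(-4.551100 - (-4.340400)) = 2.981993; f(x_2) = 2.180284
x_3 = 2.981993 - (2.180284)·(2.981993 - 1.470000)/(2.180284 - (-4.551100)) = 2.492261; f(x_3) = -0.500634
x_4 = 2.492261 - (-0.500634)·(2.492261 - 2.981993)/(-0.500634 - (2.180284)) = 2.583714; f(x_4) = -0.036424

2.583714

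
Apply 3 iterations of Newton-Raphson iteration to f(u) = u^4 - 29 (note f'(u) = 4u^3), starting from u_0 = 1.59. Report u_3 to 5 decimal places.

2.34234

Newton update: u ← u − f(u)/f'(u).
u_0 = 1.590000: f = -22.608710, f' = 16.078716 → u_1 = 1.590000 - (-22.608710)/(16.078716) = 2.996127
u_1 = 2.996127: f = 51.582483, f' = 107.582214 → u_2 = 2.996127 - (51.582483)/(107.582214) = 2.516656
u_2 = 2.516656: f = 11.113965, f' = 63.757560 → u_3 = 2.516656 - (11.113965)/(63.757560) = 2.342340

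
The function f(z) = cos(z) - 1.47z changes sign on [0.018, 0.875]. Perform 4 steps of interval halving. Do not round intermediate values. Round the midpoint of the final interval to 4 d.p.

f(0.018000) = 0.973378, f(0.875000) = -0.645253 (opposite signs)
step 1: m = 0.446500, f(m) = 0.245609 > 0 → root in [0.446500, 0.875000]
step 2: m = 0.660750, f(m) = -0.181770 < 0 → root in [0.446500, 0.660750]
step 3: m = 0.553625, f(m) = 0.036795 > 0 → root in [0.553625, 0.660750]
step 4: m = 0.607187, f(m) = -0.071310 < 0 → root in [0.553625, 0.607187]
Midpoint of [0.553625, 0.607187] = 0.580406

0.5804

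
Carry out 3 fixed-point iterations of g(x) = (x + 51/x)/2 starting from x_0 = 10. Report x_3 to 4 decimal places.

x_1 = g(10.000000) = 7.550000
x_2 = g(7.550000) = 7.152483
x_3 = g(7.152483) = 7.141437

7.1414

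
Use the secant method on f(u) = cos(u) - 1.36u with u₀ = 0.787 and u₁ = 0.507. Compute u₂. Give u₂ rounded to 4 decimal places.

0.6012

f(u_0) = -0.364347, f(u_1) = 0.184685
u_2 = 0.507000 - (0.184685)·(0.507000 - 0.787000)/(0.184685 - (-0.364347)) = 0.601187; f(u_2) = 0.007050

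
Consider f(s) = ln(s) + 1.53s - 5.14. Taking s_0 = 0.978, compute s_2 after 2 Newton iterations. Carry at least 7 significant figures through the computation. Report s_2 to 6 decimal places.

f'(s) = 1/s + 1.53
s_0 = 0.978000: f = -3.665906, f' = 2.552495 → s_1 = 0.978000 - (-3.665906)/(2.552495) = 2.414205
s_1 = 2.414205: f = -0.564897, f' = 1.944215 → s_2 = 2.414205 - (-0.564897)/(1.944215) = 2.704757

2.704757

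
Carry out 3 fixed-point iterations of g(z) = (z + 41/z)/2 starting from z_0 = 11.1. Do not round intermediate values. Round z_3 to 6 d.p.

z_1 = g(11.100000) = 7.396847
z_2 = g(7.396847) = 6.469875
z_3 = g(6.469875) = 6.403469

6.403469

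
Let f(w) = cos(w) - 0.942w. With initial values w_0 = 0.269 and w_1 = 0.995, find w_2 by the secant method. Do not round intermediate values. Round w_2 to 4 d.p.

0.7366

f(w_0) = 0.710639, f(w_1) = -0.392787
w_2 = 0.995000 - (-0.392787)·(0.995000 - 0.269000)/(-0.392787 - (0.710639)) = 0.736565; f(w_2) = 0.046935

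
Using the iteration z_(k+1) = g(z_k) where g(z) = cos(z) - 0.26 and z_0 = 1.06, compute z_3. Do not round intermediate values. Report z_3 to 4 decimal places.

z_1 = g(1.060000) = 0.228872
z_2 = g(0.228872) = 0.713923
z_3 = g(0.713923) = 0.495799

0.4958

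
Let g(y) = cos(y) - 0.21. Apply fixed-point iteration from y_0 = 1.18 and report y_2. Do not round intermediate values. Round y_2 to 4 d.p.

0.7754

y_1 = g(1.180000) = 0.170925
y_2 = g(0.170925) = 0.775428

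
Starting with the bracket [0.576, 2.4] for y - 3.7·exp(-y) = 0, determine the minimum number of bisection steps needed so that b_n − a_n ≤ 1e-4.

15

Initial width b − a = 2.4 − 0.576 = 1.824000.
After n steps the width is (b−a)/2^n; need (b−a)/2^n ≤ 1e-4.
So n ≥ log₂(1.824000/1e-4) = log₂(18240.0000) ≈ 14.1548.
Hence n = 15.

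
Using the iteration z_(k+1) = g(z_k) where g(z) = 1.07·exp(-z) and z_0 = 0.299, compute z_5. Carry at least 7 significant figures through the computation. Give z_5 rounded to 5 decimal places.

0.61530

z_1 = g(0.299000) = 0.793469
z_2 = g(0.793469) = 0.483932
z_3 = g(0.483932) = 0.659500
z_4 = g(0.659500) = 0.553308
z_5 = g(0.553308) = 0.615298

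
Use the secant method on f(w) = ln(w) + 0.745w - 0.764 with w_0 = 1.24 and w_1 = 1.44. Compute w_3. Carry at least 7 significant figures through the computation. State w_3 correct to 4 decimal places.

f(w_0) = 0.374911, f(w_1) = 0.673443
w_2 = 1.440000 - (0.673443)·(1.440000 - 1.240000)/(0.673443 - (0.374911)) = 0.988830; f(w_2) = -0.038555
w_3 = 0.988830 - (-0.038555)·(0.988830 - 1.440000)/(-0.038555 - (0.673443)) = 1.013261; f(w_3) = 0.004053

1.0133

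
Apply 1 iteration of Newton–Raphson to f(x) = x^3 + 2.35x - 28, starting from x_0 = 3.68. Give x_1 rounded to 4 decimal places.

f'(x) = 3x^2 + 2.35
x_0 = 3.680000: f = 30.484032, f' = 42.977200 → x_1 = 3.680000 - (30.484032)/(42.977200) = 2.970693

2.9707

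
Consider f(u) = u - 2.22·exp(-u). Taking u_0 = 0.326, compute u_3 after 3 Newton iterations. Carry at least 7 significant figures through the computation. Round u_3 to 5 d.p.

0.90136

f'(u) = 1 + 2.22·exp(-u)
u_0 = 0.326000: f = -1.276408, f' = 2.602408 → u_1 = 0.326000 - (-1.276408)/(2.602408) = 0.816472
u_1 = 0.816472: f = -0.164742, f' = 1.981214 → u_2 = 0.816472 - (-0.164742)/(1.981214) = 0.899624
u_2 = 0.899624: f = -0.003300, f' = 1.902924 → u_3 = 0.899624 - (-0.003300)/(1.902924) = 0.901358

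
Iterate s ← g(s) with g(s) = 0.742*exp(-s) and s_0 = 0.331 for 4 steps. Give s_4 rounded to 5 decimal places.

0.45912

s_1 = g(0.331000) = 0.532908
s_2 = g(0.532908) = 0.435477
s_3 = g(0.435477) = 0.480042
s_4 = g(0.480042) = 0.459118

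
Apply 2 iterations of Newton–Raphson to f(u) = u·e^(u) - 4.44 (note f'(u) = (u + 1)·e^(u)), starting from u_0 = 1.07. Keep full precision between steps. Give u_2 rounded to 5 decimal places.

Newton update: u ← u − f(u)/f'(u).
u_0 = 1.070000: f = -1.320544, f' = 6.034836 → u_1 = 1.070000 - (-1.320544)/(6.034836) = 1.288820
u_1 = 1.288820: f = 0.236488, f' = 8.304991 → u_2 = 1.288820 - (0.236488)/(8.304991) = 1.260345

1.26034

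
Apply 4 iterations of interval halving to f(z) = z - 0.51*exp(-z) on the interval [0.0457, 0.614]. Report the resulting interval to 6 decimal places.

[0.329850, 0.365369]

f(0.045700) = -0.441518, f(0.614000) = 0.337997 (opposite signs)
step 1: m = 0.329850, f(m) = -0.036856 < 0 → root in [0.329850, 0.614000]
step 2: m = 0.471925, f(m) = 0.153787 > 0 → root in [0.329850, 0.471925]
step 3: m = 0.400887, f(m) = 0.059328 > 0 → root in [0.329850, 0.400887]
step 4: m = 0.365369, f(m) = 0.011459 > 0 → root in [0.329850, 0.365369]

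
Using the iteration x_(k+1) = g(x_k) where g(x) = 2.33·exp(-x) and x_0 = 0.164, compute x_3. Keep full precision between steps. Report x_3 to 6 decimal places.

x_1 = g(0.164000) = 1.977569
x_2 = g(1.977569) = 0.322484
x_3 = g(0.322484) = 1.687729

1.687729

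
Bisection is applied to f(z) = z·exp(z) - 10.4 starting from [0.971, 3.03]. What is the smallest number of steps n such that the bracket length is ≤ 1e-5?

Initial width b − a = 3.03 − 0.971 = 2.059000.
After n steps the width is (b−a)/2^n; need (b−a)/2^n ≤ 1e-5.
So n ≥ log₂(2.059000/1e-5) = log₂(205900.0000) ≈ 17.6516.
Hence n = 18.

18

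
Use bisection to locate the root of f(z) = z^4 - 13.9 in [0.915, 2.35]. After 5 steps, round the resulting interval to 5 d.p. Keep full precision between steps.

f(0.915000) = -13.199054, f(2.350000) = 16.598006 (opposite signs)
step 1: m = 1.632500, f(m) = -6.797475 < 0 → root in [1.632500, 2.350000]
step 2: m = 1.991250, f(m) = 1.821832 > 0 → root in [1.632500, 1.991250]
step 3: m = 1.811875, f(m) = -3.122627 < 0 → root in [1.811875, 1.991250]
step 4: m = 1.901563, f(m) = -0.824978 < 0 → root in [1.901563, 1.991250]
step 5: m = 1.946406, f(m) = 0.452712 > 0 → root in [1.901563, 1.946406]

[1.90156, 1.94641]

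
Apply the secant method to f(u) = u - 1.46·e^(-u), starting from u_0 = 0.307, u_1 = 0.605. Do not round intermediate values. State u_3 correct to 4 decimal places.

f(u_0) = -0.767050, f(u_1) = -0.192269
u_2 = 0.605000 - (-0.192269)·(0.605000 - 0.307000)/(-0.192269 - (-0.767050)) = 0.704683; f(u_2) = -0.016944
u_3 = 0.704683 - (-0.016944)·(0.704683 - 0.605000)/(-0.016944 - (-0.192269)) = 0.714317; f(u_3) = -0.000392

0.7143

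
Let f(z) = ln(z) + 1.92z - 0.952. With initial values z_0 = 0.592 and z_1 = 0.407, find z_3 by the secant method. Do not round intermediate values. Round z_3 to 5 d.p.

0.68822

Secant update: z_(k+1) = z_k − f(z_k)·(z_k − z_(k-1))/(f(z_k) − f(z_(k-1))).
f(z_0) = -0.339609, f(z_1) = -1.069502
z_2 = 0.407000 - (-1.069502)·(0.407000 - 0.592000)/(-1.069502 - (-0.339609)) = 0.678078; f(z_2) = -0.038584
z_3 = 0.678078 - (-0.038584)·(0.678078 - 0.407000)/(-0.038584 - (-1.069502)) = 0.688223; f(z_3) = -0.004253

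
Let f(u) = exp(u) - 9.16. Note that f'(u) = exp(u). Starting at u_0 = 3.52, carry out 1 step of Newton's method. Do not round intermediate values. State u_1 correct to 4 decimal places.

2.7911

Newton update: u ← u − f(u)/f'(u).
u_0 = 3.520000: f = 24.624428, f' = 33.784428 → u_1 = 3.520000 - (24.624428)/(33.784428) = 2.791131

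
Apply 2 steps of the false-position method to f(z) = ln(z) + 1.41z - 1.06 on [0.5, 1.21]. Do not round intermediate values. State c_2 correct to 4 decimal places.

f(0.500000) = -1.048147, f(1.210000) = 0.836720
step 1: c = 0.894821, f(c) = 0.090565 > 0 → new bracket [0.500000, 0.894821]
step 2: c = 0.863419, f(c) = 0.010567 > 0 → new bracket [0.500000, 0.863419]

0.8634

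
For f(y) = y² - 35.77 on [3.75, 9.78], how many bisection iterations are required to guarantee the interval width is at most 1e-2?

10

Initial width b − a = 9.78 − 3.75 = 6.030000.
After n steps the width is (b−a)/2^n; need (b−a)/2^n ≤ 1e-2.
So n ≥ log₂(6.030000/1e-2) = log₂(603.0000) ≈ 9.2360.
Hence n = 10.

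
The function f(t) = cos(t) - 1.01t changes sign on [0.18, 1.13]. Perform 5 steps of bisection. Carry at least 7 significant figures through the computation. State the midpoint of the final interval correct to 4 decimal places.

f(0.180000) = 0.802044, f(1.130000) = -0.714640 (opposite signs)
step 1: m = 0.655000, f(m) = 0.131498 > 0 → root in [0.655000, 1.130000]
step 2: m = 0.892500, f(m) = -0.273958 < 0 → root in [0.655000, 0.892500]
step 3: m = 0.773750, f(m) = -0.066192 < 0 → root in [0.655000, 0.773750]
step 4: m = 0.714375, f(m) = 0.033984 > 0 → root in [0.714375, 0.773750]
step 5: m = 0.744062, f(m) = -0.015780 < 0 → root in [0.714375, 0.744062]
Midpoint of [0.714375, 0.744062] = 0.729219

0.7292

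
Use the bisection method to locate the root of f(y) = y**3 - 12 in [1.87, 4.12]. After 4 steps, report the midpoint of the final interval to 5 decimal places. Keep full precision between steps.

2.22156

f(1.870000) = -5.460797, f(4.120000) = 57.934528 (opposite signs)
step 1: m = 2.995000, f(m) = 14.865225 > 0 → root in [1.870000, 2.995000]
step 2: m = 2.432500, f(m) = 2.393239 > 0 → root in [1.870000, 2.432500]
step 3: m = 2.151250, f(m) = -2.044281 < 0 → root in [2.151250, 2.432500]
step 4: m = 2.291875, f(m) = 0.038511 > 0 → root in [2.151250, 2.291875]
Midpoint of [2.151250, 2.291875] = 2.221563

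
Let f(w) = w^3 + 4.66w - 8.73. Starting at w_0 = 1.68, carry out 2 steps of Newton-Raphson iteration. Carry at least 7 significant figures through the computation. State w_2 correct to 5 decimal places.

1.34851

f'(w) = 3w^2 + 4.66
w_0 = 1.680000: f = 3.840432, f' = 13.127200 → w_1 = 1.680000 - (3.840432)/(13.127200) = 1.387445
w_1 = 1.387445: f = 0.406327, f' = 10.435008 → w_2 = 1.387445 - (0.406327)/(10.435008) = 1.348506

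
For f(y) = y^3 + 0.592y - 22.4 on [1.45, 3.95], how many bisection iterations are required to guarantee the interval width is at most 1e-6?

Initial width b − a = 3.95 − 1.45 = 2.500000.
After n steps the width is (b−a)/2^n; need (b−a)/2^n ≤ 1e-6.
So n ≥ log₂(2.500000/1e-6) = log₂(2500000.0000) ≈ 21.2535.
Hence n = 22.

22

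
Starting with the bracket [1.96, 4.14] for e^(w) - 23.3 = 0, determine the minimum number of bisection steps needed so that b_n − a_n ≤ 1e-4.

Initial width b − a = 4.14 − 1.96 = 2.180000.
After n steps the width is (b−a)/2^n; need (b−a)/2^n ≤ 1e-4.
So n ≥ log₂(2.180000/1e-4) = log₂(21800.0000) ≈ 14.4120.
Hence n = 15.

15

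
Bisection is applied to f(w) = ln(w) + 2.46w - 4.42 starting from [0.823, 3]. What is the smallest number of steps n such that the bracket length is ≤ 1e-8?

28

Initial width b − a = 3 − 0.823 = 2.177000.
After n steps the width is (b−a)/2^n; need (b−a)/2^n ≤ 1e-8.
So n ≥ log₂(2.177000/1e-8) = log₂(217700000.0000) ≈ 27.6978.
Hence n = 28.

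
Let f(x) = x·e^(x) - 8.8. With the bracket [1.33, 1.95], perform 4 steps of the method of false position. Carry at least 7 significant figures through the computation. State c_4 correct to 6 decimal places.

f(1.330000) = -3.771212, f(1.950000) = 4.905941
step 1: c = 1.599461, f(c) = -0.882091 < 0 → new bracket [1.599461, 1.950000]
step 2: c = 1.652883, f(c) = -0.168629 < 0 → new bracket [1.652883, 1.950000]
step 3: c = 1.662756, f(c) = -0.030917 < 0 → new bracket [1.662756, 1.950000]
step 4: c = 1.664555, f(c) = -0.005624 < 0 → new bracket [1.664555, 1.950000]

1.664555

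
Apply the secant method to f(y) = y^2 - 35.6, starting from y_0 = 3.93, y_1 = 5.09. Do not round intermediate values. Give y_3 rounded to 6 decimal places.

f(y_0) = -20.155100, f(y_1) = -9.691900
y_2 = 5.090000 - (-9.691900)·(5.090000 - 3.930000)/(-9.691900 - (-20.155100)) = 6.164490; f(y_2) = 2.400937
y_3 = 6.164490 - (2.400937)·(6.164490 - 5.090000)/(2.400937 - (-9.691900)) = 5.951159; f(y_3) = -0.183712

5.951159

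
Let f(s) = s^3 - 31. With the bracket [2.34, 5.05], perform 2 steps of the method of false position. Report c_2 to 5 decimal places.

2.97430

False-position update: c = (a·f(b) − b·f(a))/(f(b) − f(a)); replace the endpoint whose sign matches f(c).
f(2.340000) = -18.187096, f(5.050000) = 97.787625
step 1: c = 2.764981, f(c) = -9.861393 < 0 → new bracket [2.764981, 5.050000]
step 2: c = 2.974304, f(c) = -4.687858 < 0 → new bracket [2.974304, 5.050000]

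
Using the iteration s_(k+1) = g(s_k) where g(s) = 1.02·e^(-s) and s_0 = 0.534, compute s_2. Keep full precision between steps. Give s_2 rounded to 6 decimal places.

s_1 = g(0.534000) = 0.597980
s_2 = g(0.597980) = 0.560920

0.560920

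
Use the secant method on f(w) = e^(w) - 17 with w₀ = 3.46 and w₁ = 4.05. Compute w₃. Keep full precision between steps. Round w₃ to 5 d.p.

f(w_0) = 14.816977, f(w_1) = 40.397457
w_2 = 4.050000 - (40.397457)·(4.050000 - 3.460000)/(40.397457 - (14.816977)) = 3.118254; f(w_2) = 5.606883
w_3 = 3.118254 - (5.606883)·(3.118254 - 4.050000)/(5.606883 - (40.397457)) = 2.968093; f(w_3) = 2.454791

2.96809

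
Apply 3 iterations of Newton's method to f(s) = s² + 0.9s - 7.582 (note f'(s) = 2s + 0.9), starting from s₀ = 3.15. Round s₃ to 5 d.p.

s_0 = 3.150000: f = 5.175500, f' = 7.200000 → s_1 = 3.150000 - (5.175500)/(7.200000) = 2.431181
s_1 = 2.431181: f = 0.516701, f' = 5.762361 → s_2 = 2.431181 - (0.516701)/(5.762361) = 2.341512
s_2 = 2.341512: f = 0.008040, f' = 5.583024 → s_3 = 2.341512 - (0.008040)/(5.583024) = 2.340072

2.34007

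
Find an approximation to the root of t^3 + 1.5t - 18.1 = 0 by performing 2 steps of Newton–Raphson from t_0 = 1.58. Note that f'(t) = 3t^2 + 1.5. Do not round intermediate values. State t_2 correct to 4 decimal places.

2.4997

t_0 = 1.580000: f = -11.785688, f' = 8.989200 → t_1 = 1.580000 - (-11.785688)/(8.989200) = 2.891094
t_1 = 2.891094: f = 10.401637, f' = 26.575277 → t_2 = 2.891094 - (10.401637)/(26.575277) = 2.499691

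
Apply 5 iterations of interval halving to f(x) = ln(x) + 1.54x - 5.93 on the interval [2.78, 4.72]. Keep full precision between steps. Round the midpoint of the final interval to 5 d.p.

f(2.780000) = -0.626349, f(4.720000) = 2.890609 (opposite signs)
step 1: m = 3.750000, f(m) = 1.166756 > 0 → root in [2.780000, 3.750000]
step 2: m = 3.265000, f(m) = 0.281360 > 0 → root in [2.780000, 3.265000]
step 3: m = 3.022500, f(m) = -0.169266 < 0 → root in [3.022500, 3.265000]
step 4: m = 3.143750, f(m) = 0.056791 > 0 → root in [3.022500, 3.143750]
step 5: m = 3.083125, f(m) = -0.056044 < 0 → root in [3.083125, 3.143750]
Midpoint of [3.083125, 3.143750] = 3.113437

3.11344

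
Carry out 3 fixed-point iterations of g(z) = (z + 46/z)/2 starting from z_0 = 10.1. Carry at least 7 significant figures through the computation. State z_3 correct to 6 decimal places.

6.782360

z_1 = g(10.100000) = 7.327228
z_2 = g(7.327228) = 6.802591
z_3 = g(6.802591) = 6.782360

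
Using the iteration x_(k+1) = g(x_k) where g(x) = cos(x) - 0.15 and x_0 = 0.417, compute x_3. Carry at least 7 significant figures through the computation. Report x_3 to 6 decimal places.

x_1 = g(0.417000) = 0.764308
x_2 = g(0.764308) = 0.571861
x_3 = g(0.571861) = 0.690895

0.690895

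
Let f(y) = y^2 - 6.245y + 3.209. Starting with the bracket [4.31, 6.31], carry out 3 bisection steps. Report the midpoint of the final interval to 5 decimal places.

5.68500

f(4.310000) = -5.130850, f(6.310000) = 3.619150 (opposite signs)
step 1: m = 5.310000, f(m) = -1.755850 < 0 → root in [5.310000, 6.310000]
step 2: m = 5.810000, f(m) = 0.681650 > 0 → root in [5.310000, 5.810000]
step 3: m = 5.560000, f(m) = -0.599600 < 0 → root in [5.560000, 5.810000]
Midpoint of [5.560000, 5.810000] = 5.685000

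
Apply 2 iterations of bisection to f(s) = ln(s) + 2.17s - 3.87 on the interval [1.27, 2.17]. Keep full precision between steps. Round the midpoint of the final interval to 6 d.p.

1.607500

f(1.270000) = -0.875083, f(2.170000) = 1.613627 (opposite signs)
step 1: m = 1.720000, f(m) = 0.404724 > 0 → root in [1.270000, 1.720000]
step 2: m = 1.495000, f(m) = -0.223724 < 0 → root in [1.495000, 1.720000]
Midpoint of [1.495000, 1.720000] = 1.607500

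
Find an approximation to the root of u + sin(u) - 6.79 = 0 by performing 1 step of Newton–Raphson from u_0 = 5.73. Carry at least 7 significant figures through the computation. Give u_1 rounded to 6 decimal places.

6.586577

Newton update: u ← u − f(u)/f'(u).
f'(u) = 1 + cos(u)
u_0 = 5.730000: f = -1.585400, f' = 1.850855 → u_1 = 5.730000 - (-1.585400)/(1.850855) = 6.586577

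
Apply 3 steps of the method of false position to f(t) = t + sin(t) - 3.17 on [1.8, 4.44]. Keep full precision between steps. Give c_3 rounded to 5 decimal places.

False-position update: c = (a·f(b) − b·f(a))/(f(b) − f(a)); replace the endpoint whose sign matches f(c).
f(1.800000) = -0.396152, f(4.440000) = 0.306869
step 1: c = 3.287639, f(c) = -0.027889 < 0 → new bracket [3.287639, 4.440000]
step 2: c = 3.383643, f(c) = -0.026051 < 0 → new bracket [3.383643, 4.440000]
step 3: c = 3.466302, f(c) = -0.022731 < 0 → new bracket [3.466302, 4.440000]

3.46630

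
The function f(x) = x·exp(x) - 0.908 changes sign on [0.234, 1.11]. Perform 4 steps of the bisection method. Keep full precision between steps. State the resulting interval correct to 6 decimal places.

[0.507750, 0.562500]

f(0.234000) = -0.612307, f(1.110000) = 2.460138 (opposite signs)
step 1: m = 0.672000, f(m) = 0.407877 > 0 → root in [0.234000, 0.672000]
step 2: m = 0.453000, f(m) = -0.195420 < 0 → root in [0.453000, 0.672000]
step 3: m = 0.562500, f(m) = 0.079218 > 0 → root in [0.453000, 0.562500]
step 4: m = 0.507750, f(m) = -0.064349 < 0 → root in [0.507750, 0.562500]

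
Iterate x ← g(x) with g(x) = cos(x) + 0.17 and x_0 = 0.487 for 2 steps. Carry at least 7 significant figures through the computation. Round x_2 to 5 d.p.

0.66432

x_1 = g(0.487000) = 1.053741
x_2 = g(1.053741) = 0.664323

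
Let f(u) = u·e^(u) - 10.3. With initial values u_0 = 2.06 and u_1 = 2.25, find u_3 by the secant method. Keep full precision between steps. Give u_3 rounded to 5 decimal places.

1.78745

f(u_0) = 5.862698, f(u_1) = 11.047406
u_2 = 2.250000 - (11.047406)·(2.250000 - 2.060000)/(11.047406 - (5.862698)) = 1.845154; f(u_2) = 1.378121
u_3 = 1.845154 - (1.378121)·(1.845154 - 2.250000)/(1.378121 - (11.047406)) = 1.787453; f(u_3) = 0.378637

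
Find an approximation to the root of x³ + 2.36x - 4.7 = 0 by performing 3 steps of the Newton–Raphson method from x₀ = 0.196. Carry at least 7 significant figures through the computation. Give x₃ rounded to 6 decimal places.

1.236157

f'(x) = 3x² + 2.36
x_0 = 0.196000: f = -4.229910, f' = 2.475248 → x_1 = 0.196000 - (-4.229910)/(2.475248) = 1.904883
x_1 = 1.904883: f = 6.707549, f' = 13.245743 → x_2 = 1.904883 - (6.707549)/(13.245743) = 1.398491
x_2 = 1.398491: f = 1.335573, f' = 8.227329 → x_3 = 1.398491 - (1.335573)/(8.227329) = 1.236157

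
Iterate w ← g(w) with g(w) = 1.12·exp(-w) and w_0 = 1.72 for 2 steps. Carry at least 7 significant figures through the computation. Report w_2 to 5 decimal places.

w_1 = g(1.720000) = 0.200554
w_2 = g(0.200554) = 0.916470

0.91647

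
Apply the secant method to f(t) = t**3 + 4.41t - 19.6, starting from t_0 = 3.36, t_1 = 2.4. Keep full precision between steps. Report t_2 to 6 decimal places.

f(t_0) = 33.150656, f(t_1) = 4.808000
t_2 = 2.400000 - (4.808000)·(2.400000 - 3.360000)/(4.808000 - (33.150656)) = 2.237147; f(t_2) = 1.462356

2.237147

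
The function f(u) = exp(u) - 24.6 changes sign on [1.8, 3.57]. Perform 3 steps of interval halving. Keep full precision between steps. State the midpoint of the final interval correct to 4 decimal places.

f(1.800000) = -18.550353, f(3.570000) = 10.916593 (opposite signs)
step 1: m = 2.685000, f(m) = -9.941799 < 0 → root in [2.685000, 3.570000]
step 2: m = 3.127500, f(m) = -1.783134 < 0 → root in [3.127500, 3.570000]
step 3: m = 3.348750, f(m) = 3.867127 > 0 → root in [3.127500, 3.348750]
Midpoint of [3.127500, 3.348750] = 3.238125

3.2381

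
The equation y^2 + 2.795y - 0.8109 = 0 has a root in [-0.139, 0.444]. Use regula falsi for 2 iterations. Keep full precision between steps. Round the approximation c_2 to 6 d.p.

0.263800

False-position update: c = (a·f(b) − b·f(a))/(f(b) − f(a)); replace the endpoint whose sign matches f(c).
f(-0.139000) = -1.180084, f(0.444000) = 0.627216
step 1: c = 0.241672, f(c) = -0.077021 < 0 → new bracket [0.241672, 0.444000]
step 2: c = 0.263800, f(c) = -0.003987 < 0 → new bracket [0.263800, 0.444000]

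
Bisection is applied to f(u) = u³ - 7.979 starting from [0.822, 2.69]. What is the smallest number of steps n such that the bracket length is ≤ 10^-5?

18

Initial width b − a = 2.69 − 0.822 = 1.868000.
After n steps the width is (b−a)/2^n; need (b−a)/2^n ≤ 10^-5.
So n ≥ log₂(1.868000/10^-5) = log₂(186800.0000) ≈ 17.5111.
Hence n = 18.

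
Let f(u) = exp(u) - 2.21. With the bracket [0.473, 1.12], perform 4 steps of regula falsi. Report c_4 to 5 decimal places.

0.79280

f(0.473000) = -0.605199, f(1.120000) = 0.854854
step 1: c = 0.741184, f(c) = -0.111580 < 0 → new bracket [0.741184, 1.120000]
step 2: c = 0.784921, f(c) = -0.017766 < 0 → new bracket [0.784921, 1.120000]
step 3: c = 0.791743, f(c) = -0.002760 < 0 → new bracket [0.791743, 1.120000]
step 4: c = 0.792799, f(c) = -0.000427 < 0 → new bracket [0.792799, 1.120000]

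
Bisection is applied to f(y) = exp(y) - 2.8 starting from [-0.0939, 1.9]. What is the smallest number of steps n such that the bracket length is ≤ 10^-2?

Initial width b − a = 1.9 − -0.0939 = 1.993900.
After n steps the width is (b−a)/2^n; need (b−a)/2^n ≤ 10^-2.
So n ≥ log₂(1.993900/10^-2) = log₂(199.3900) ≈ 7.6394.
Hence n = 8.

8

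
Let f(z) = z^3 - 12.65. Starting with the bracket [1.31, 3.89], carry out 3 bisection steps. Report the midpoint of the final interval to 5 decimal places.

f(1.310000) = -10.401909, f(3.890000) = 46.213869 (opposite signs)
step 1: m = 2.600000, f(m) = 4.926000 > 0 → root in [1.310000, 2.600000]
step 2: m = 1.955000, f(m) = -5.177941 < 0 → root in [1.955000, 2.600000]
step 3: m = 2.277500, f(m) = -0.836593 < 0 → root in [2.277500, 2.600000]
Midpoint of [2.277500, 2.600000] = 2.438750

2.43875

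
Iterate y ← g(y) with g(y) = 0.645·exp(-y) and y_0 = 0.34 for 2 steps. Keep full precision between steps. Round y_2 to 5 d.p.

y_1 = g(0.340000) = 0.459092
y_2 = g(0.459092) = 0.407548

0.40755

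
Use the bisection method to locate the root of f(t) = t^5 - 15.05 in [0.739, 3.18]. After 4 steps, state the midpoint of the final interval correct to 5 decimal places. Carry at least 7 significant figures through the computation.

f(0.739000) = -14.829595, f(3.180000) = 310.138815 (opposite signs)
step 1: m = 1.959500, f(m) = 13.838590 > 0 → root in [0.739000, 1.959500]
step 2: m = 1.349250, f(m) = -10.578408 < 0 → root in [1.349250, 1.959500]
step 3: m = 1.654375, f(m) = -2.657190 < 0 → root in [1.654375, 1.959500]
step 4: m = 1.806938, f(m) = 4.212633 > 0 → root in [1.654375, 1.806938]
Midpoint of [1.654375, 1.806938] = 1.730656

1.73066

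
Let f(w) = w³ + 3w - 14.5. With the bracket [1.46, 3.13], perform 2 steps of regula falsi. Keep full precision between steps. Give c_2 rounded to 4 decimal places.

f(1.460000) = -7.007864, f(3.130000) = 25.554297
step 1: c = 1.819409, f(c) = -3.019076 < 0 → new bracket [1.819409, 3.130000]
step 2: c = 1.957887, f(c) = -1.121134 < 0 → new bracket [1.957887, 3.130000]

1.9579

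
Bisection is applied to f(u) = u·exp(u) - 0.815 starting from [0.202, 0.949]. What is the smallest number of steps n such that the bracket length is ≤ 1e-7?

23

Initial width b − a = 0.949 − 0.202 = 0.747000.
After n steps the width is (b−a)/2^n; need (b−a)/2^n ≤ 1e-7.
So n ≥ log₂(0.747000/1e-7) = log₂(7470000.0000) ≈ 22.8327.
Hence n = 23.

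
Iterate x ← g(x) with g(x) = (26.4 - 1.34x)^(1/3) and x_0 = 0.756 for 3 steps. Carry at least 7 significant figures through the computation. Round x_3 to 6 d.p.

2.828084

x_1 = g(0.756000) = 2.939027
x_2 = g(2.939027) = 2.821505
x_3 = g(2.821505) = 2.828084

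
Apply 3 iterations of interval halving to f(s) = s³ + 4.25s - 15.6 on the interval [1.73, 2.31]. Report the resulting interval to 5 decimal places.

f(1.730000) = -3.069783, f(2.310000) = 6.543891 (opposite signs)
step 1: m = 2.020000, f(m) = 1.227408 > 0 → root in [1.730000, 2.020000]
step 2: m = 1.875000, f(m) = -1.039453 < 0 → root in [1.875000, 2.020000]
step 3: m = 1.947500, f(m) = 0.063268 > 0 → root in [1.875000, 1.947500]

[1.87500, 1.94750]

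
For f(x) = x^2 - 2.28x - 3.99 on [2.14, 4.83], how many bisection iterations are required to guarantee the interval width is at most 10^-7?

25

Initial width b − a = 4.83 − 2.14 = 2.690000.
After n steps the width is (b−a)/2^n; need (b−a)/2^n ≤ 10^-7.
So n ≥ log₂(2.690000/10^-7) = log₂(26900000.0000) ≈ 24.6811.
Hence n = 25.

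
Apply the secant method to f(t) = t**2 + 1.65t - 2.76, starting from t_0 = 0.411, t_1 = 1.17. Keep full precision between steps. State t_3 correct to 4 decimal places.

1.0289

f(t_0) = -1.912929, f(t_1) = 0.539400
t_2 = 1.170000 - (0.539400)·(1.170000 - 0.411000)/(0.539400 - (-1.912929)) = 1.003055; f(t_2) = -0.098841
t_3 = 1.003055 - (-0.098841)·(1.003055 - 1.170000)/(-0.098841 - (0.539400)) = 1.028909; f(t_3) = -0.003648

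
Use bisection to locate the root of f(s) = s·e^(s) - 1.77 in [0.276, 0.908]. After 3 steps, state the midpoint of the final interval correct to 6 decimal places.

0.789500

f(0.276000) = -1.406274, f(0.908000) = 0.481258 (opposite signs)
step 1: m = 0.592000, f(m) = -0.699901 < 0 → root in [0.592000, 0.908000]
step 2: m = 0.750000, f(m) = -0.182250 < 0 → root in [0.750000, 0.908000]
step 3: m = 0.829000, f(m) = 0.129261 > 0 → root in [0.750000, 0.829000]
Midpoint of [0.750000, 0.829000] = 0.789500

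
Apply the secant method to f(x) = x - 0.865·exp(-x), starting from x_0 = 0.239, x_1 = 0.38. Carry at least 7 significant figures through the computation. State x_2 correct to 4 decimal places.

0.5094

Secant update: x_(k+1) = x_k − f(x_k)·(x_k − x_(k-1))/(f(x_k) − f(x_(k-1))).
f(x_0) = -0.442114, f(x_1) = -0.211540
x_2 = 0.380000 - (-0.211540)·(0.380000 - 0.239000)/(-0.211540 - (-0.442114)) = 0.509361; f(x_2) = -0.010400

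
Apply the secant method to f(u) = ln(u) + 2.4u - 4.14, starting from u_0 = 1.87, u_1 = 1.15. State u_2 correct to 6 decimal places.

1.553297

Secant update: u_(k+1) = u_k − f(u_k)·(u_k − u_(k-1))/(f(u_k) − f(u_(k-1))).
f(u_0) = 0.973938, f(u_1) = -1.240238
u_2 = 1.150000 - (-1.240238)·(1.150000 - 1.870000)/(-1.240238 - (0.973938)) = 1.553297; f(u_2) = 0.028293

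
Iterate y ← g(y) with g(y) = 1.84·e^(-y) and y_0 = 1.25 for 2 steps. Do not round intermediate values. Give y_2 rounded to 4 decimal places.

1.0861

y_1 = g(1.250000) = 0.527169
y_2 = g(0.527169) = 1.086104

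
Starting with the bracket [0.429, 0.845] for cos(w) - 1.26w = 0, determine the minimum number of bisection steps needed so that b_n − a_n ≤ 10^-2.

Initial width b − a = 0.845 − 0.429 = 0.416000.
After n steps the width is (b−a)/2^n; need (b−a)/2^n ≤ 10^-2.
So n ≥ log₂(0.416000/10^-2) = log₂(41.6000) ≈ 5.3785.
Hence n = 6.

6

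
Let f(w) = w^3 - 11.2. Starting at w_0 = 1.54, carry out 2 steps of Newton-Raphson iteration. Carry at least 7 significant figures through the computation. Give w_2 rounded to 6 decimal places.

2.285807

f'(w) = 3w^2
w_0 = 1.540000: f = -7.547736, f' = 7.114800 → w_1 = 1.540000 - (-7.547736)/(7.114800) = 2.600850
w_1 = 2.600850: f = 6.393245, f' = 20.293263 → w_2 = 2.600850 - (6.393245)/(20.293263) = 2.285807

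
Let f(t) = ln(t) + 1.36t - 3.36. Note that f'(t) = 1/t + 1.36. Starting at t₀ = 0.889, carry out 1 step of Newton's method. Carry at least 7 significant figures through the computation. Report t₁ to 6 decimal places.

t_0 = 0.889000: f = -2.268618, f' = 2.484859 → t_1 = 0.889000 - (-2.268618)/(2.484859) = 1.801976

1.801976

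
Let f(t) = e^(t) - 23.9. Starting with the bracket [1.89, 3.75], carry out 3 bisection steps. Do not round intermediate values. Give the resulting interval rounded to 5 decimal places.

f(1.890000) = -17.280631, f(3.750000) = 18.621082 (opposite signs)
step 1: m = 2.820000, f(m) = -7.123149 < 0 → root in [2.820000, 3.750000]
step 2: m = 3.285000, f(m) = 2.808984 > 0 → root in [2.820000, 3.285000]
step 3: m = 3.052500, f(m) = -2.731801 < 0 → root in [3.052500, 3.285000]

[3.05250, 3.28500]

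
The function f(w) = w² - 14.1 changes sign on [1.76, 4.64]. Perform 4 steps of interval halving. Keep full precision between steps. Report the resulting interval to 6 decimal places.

[3.740000, 3.920000]

f(1.760000) = -11.002400, f(4.640000) = 7.429600 (opposite signs)
step 1: m = 3.200000, f(m) = -3.860000 < 0 → root in [3.200000, 4.640000]
step 2: m = 3.920000, f(m) = 1.266400 > 0 → root in [3.200000, 3.920000]
step 3: m = 3.560000, f(m) = -1.426400 < 0 → root in [3.560000, 3.920000]
step 4: m = 3.740000, f(m) = -0.112400 < 0 → root in [3.740000, 3.920000]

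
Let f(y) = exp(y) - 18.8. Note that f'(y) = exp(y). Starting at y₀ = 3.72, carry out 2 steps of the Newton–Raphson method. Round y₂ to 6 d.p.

2.960858

y_0 = 3.720000: f = 22.464394, f' = 41.264394 → y_1 = 3.720000 - (22.464394)/(41.264394) = 3.175599
y_1 = 3.175599: f = 5.141147, f' = 23.941147 → y_2 = 3.175599 - (5.141147)/(23.941147) = 2.960858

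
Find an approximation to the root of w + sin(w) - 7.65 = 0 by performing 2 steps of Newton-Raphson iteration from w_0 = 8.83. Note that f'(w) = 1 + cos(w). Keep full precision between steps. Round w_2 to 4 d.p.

6.5467

w_0 = 8.830000: f = 1.740325, f' = 0.171727 → w_1 = 8.830000 - (1.740325)/(0.171727) = -1.304249
w_1 = -1.304249: f = -9.918935, f' = 1.263402 → w_2 = -1.304249 - (-9.918935)/(1.263402) = 6.546723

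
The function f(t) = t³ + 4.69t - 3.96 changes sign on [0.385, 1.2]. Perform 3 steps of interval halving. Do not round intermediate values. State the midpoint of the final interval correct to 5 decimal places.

0.74156

f(0.385000) = -2.097283, f(1.200000) = 3.396000 (opposite signs)
step 1: m = 0.792500, f(m) = 0.254560 > 0 → root in [0.385000, 0.792500]
step 2: m = 0.588750, f(m) = -0.994686 < 0 → root in [0.588750, 0.792500]
step 3: m = 0.690625, f(m) = -0.391566 < 0 → root in [0.690625, 0.792500]
Midpoint of [0.690625, 0.792500] = 0.741563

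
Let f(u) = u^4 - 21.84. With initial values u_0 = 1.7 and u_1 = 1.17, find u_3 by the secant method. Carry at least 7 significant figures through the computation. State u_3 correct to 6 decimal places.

f(u_0) = -13.487900, f(u_1) = -19.966113
u_2 = 1.170000 - (-19.966113)·(1.170000 - 1.700000)/(-19.966113 - (-13.487900)) = 2.803481; f(u_2) = 39.931861
u_3 = 2.803481 - (39.931861)·(2.803481 - 1.170000)/(39.931861 - (-19.966113)) = 1.714497; f(u_3) = -13.199338

1.714497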